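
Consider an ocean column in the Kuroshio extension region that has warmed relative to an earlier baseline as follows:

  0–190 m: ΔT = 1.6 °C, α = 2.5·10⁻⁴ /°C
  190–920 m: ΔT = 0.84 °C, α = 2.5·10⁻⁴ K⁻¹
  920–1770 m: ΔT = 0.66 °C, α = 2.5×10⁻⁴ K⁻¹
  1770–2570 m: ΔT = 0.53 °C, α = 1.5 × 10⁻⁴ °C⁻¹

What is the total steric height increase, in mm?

Δh = 433 mm

Layer 1: 2.5×10⁻⁴ × 190 × 1.6 = 0.07600 m
2.5×10⁻⁴ × 0.84 × 730 = 0.15330 m
Layer 3: 850 × 0.66 × 2.5×10⁻⁴ = 0.14025 m
Layer 4: 0.53 × 800 × 1.5×10⁻⁴ = 0.06360 m
Δh = 0.07600 + 0.15330 + 0.14025 + 0.06360 = 0.43315 m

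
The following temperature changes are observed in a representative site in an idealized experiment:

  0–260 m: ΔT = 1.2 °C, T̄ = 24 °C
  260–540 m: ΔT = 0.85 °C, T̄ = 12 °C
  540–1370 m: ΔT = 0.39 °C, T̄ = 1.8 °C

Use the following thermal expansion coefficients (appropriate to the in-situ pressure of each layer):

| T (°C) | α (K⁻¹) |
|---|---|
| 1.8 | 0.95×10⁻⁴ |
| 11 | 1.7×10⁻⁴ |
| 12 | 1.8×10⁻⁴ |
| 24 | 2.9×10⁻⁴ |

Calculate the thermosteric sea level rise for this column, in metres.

about 0.16 m

Layer 1 at 24 °C → α = 2.9×10⁻⁴ K⁻¹
Layer 2 at 12 °C → α = 1.8×10⁻⁴ K⁻¹
Layer 3 at 1.8 °C → α = 0.95×10⁻⁴ K⁻¹
1.2 × 2.9×10⁻⁴ × 260 = 0.09048 m
Layer 2: 0.85 × 280 × 1.8×10⁻⁴ = 0.04284 m
540–1370 m: 0.39 × 830 × 0.95×10⁻⁴ = 0.0307515 m
Δh = 0.09048 + 0.04284 + 0.0307515 = 0.1640715 m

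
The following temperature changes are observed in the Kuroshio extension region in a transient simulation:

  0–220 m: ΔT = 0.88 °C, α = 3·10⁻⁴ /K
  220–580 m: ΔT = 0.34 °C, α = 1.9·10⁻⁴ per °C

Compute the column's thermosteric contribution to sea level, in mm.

Layer 1: 220 × 0.88 × 3×10⁻⁴ = 0.05808 m
Layer 2: 1.9×10⁻⁴ × 0.34 × 360 = 0.023256 m
Δh = 0.05808 + 0.023256 = 0.081336 m ≈ 81.3 mm

81.3 mm of thermosteric rise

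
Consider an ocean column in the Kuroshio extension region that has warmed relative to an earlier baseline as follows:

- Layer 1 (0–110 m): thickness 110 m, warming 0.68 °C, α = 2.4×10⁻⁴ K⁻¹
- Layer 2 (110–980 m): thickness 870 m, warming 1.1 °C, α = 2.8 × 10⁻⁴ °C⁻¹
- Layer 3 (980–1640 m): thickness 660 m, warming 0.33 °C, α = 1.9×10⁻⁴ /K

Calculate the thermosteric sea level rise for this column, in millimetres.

0–110 m: 2.4×10⁻⁴ × 110 × 0.68 = 0.017952 m
110–980 m: 870 × 1.1 × 2.8×10⁻⁴ = 0.26796 m
0.33 × 660 × 1.9×10⁻⁴ = 0.041382 m
Δh = 0.017952 + 0.26796 + 0.041382 = 0.327294 m ≈ 327 mm

Δh ≈ 327 mm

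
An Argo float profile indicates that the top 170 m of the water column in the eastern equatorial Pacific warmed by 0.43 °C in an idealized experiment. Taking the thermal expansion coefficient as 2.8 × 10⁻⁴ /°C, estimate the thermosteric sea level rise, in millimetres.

20.5 mm of thermosteric rise

Δh = αΔT·H = 2.8×10⁻⁴ × 0.43 × 170 = 0.020468 m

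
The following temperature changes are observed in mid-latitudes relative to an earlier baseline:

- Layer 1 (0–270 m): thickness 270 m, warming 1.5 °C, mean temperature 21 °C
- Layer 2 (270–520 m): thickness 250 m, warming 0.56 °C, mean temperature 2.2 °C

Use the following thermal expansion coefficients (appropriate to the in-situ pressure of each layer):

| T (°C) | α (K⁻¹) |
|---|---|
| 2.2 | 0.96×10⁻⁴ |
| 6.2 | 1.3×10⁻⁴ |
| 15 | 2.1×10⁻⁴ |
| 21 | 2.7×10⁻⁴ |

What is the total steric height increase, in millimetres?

Layer 1 at 21 °C → α = 2.7×10⁻⁴ K⁻¹
Layer 2 at 2.2 °C → α = 0.96×10⁻⁴ K⁻¹
0–270 m: 2.7×10⁻⁴ × 270 × 1.5 = 0.10935 m
250 × 0.56 × 0.96×10⁻⁴ = 0.01344 m
Δh = 0.10935 + 0.01344 = 0.12279 m

about 120 mm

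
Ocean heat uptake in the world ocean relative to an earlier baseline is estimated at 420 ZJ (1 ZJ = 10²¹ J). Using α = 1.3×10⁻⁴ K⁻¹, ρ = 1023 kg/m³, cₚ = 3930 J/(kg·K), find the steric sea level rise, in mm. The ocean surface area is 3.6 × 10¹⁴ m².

Per unit area: Q = 420×10²¹ / (3.6×10¹⁴) ≈ 1.167×10⁹ J/m²
Δh = αQ/(ρcₚ) = 1.3×10⁻⁴ × 1.167×10⁹ / (1023 × 3930) ≈ 0.037735 m

about 37.7 mm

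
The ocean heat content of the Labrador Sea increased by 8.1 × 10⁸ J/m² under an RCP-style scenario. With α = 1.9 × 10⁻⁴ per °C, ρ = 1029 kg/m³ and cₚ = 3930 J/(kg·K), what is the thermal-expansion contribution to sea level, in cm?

Δh = 3.8 cm

Δh = αQ/(ρcₚ) = 1.9×10⁻⁴ × 8.1×10⁸ / (1029 × 3930) ≈ 0.038057 m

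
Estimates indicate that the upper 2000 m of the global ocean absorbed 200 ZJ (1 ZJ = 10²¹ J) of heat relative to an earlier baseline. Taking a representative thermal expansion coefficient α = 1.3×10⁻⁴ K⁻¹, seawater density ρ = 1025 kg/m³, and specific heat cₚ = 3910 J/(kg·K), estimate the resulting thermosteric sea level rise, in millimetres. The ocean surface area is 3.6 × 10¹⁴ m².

Per unit area: Q = 200×10²¹ / (3.6×10¹⁴) ≈ 5.556×10⁸ J/m²
Δh = αQ/(ρcₚ) = 1.3×10⁻⁴ × 5.556×10⁸ / (1025 × 3910) ≈ 0.018022 m

Δh = 18 mm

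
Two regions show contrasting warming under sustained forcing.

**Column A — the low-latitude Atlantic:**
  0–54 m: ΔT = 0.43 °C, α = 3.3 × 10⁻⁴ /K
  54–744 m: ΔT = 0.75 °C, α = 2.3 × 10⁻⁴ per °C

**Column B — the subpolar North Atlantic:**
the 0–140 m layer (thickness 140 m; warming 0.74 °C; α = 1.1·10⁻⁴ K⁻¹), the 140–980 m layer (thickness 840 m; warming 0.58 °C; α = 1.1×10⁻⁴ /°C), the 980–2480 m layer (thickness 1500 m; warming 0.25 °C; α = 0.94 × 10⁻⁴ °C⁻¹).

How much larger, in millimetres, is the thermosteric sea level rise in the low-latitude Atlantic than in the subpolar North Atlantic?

A 0–54 m: 0.43 × 54 × 3.3×10⁻⁴ = 0.0076626 m
A Layer 2: 690 × 2.3×10⁻⁴ × 0.75 = 0.119025 m
A total: 0.1266876 m
B 0–140 m: 0.74 × 140 × 1.1×10⁻⁴ = 0.011396 m
B Layer 2: 1.1×10⁻⁴ × 840 × 0.58 = 0.053592 m
B 0.25 × 0.94×10⁻⁴ × 1500 = 0.03525 m
B total: 0.100238 m
Difference: 0.1266876 − 0.100238 = 0.0264496 m

26 mm larger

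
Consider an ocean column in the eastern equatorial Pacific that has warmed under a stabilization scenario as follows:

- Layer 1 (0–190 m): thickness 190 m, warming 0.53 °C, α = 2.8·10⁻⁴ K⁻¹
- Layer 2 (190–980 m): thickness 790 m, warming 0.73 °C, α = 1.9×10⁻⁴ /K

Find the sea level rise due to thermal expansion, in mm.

Layer 1: 190 × 0.53 × 2.8×10⁻⁴ = 0.028196 m
0.73 × 790 × 1.9×10⁻⁴ = 0.109573 m
Δh = 0.028196 + 0.109573 = 0.137769 m

about 138 mm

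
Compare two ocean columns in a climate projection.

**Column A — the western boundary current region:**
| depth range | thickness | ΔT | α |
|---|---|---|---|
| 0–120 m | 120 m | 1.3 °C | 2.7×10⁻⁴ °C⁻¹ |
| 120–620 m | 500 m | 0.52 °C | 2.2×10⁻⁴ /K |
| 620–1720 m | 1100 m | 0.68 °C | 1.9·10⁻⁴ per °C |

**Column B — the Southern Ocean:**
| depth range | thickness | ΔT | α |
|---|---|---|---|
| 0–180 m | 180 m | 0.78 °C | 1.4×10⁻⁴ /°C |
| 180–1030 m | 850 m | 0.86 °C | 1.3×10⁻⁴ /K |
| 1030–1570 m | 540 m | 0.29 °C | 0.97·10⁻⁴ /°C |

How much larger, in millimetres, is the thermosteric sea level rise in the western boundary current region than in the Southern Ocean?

A 0–120 m: 120 × 2.7×10⁻⁴ × 1.3 = 0.04212 m
A 500 × 2.2×10⁻⁴ × 0.52 = 0.05720 m
A 1100 × 0.68 × 1.9×10⁻⁴ = 0.14212 m
A total: 0.24144 m
B 0–180 m: 180 × 1.4×10⁻⁴ × 0.78 = 0.019656 m
B Layer 2: 0.86 × 850 × 1.3×10⁻⁴ = 0.09503 m
B 1030–1570 m: 0.29 × 0.97×10⁻⁴ × 540 = 0.0151902 m
B total: 0.1298762 m
Difference: 0.24144 − 0.1298762 = 0.1115638 m

Δh_A − Δh_B ≈ 112 mm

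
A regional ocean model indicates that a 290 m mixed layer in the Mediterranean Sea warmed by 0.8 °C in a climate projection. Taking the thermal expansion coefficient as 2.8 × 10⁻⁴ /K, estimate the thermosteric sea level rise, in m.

Δh = αΔT·H = 2.8×10⁻⁴ × 0.8 × 290 = 0.06496 m

Δh = 0.0650 m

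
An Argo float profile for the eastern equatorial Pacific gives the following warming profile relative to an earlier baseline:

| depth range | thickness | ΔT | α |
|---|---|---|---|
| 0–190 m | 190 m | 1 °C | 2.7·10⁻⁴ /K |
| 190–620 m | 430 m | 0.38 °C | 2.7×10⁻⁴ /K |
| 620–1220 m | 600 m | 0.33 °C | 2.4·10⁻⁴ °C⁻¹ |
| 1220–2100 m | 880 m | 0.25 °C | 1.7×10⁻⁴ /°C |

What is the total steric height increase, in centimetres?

Δh = 18 cm

0–190 m: 2.7×10⁻⁴ × 190 × 1 = 0.05130 m
Layer 2: 2.7×10⁻⁴ × 0.38 × 430 = 0.044118 m
620–1220 m: 2.4×10⁻⁴ × 0.33 × 600 = 0.04752 m
1220–2100 m: 0.25 × 880 × 1.7×10⁻⁴ = 0.03740 m
Δh = 0.05130 + 0.044118 + 0.04752 + 0.03740 = 0.180338 m ≈ 18 cm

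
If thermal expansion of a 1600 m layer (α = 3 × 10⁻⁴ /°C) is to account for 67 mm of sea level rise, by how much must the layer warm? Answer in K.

0.14 K

ΔT = Δh/(αH) = 0.067 / (3×10⁻⁴ × 1600) ≈ 0.1396 K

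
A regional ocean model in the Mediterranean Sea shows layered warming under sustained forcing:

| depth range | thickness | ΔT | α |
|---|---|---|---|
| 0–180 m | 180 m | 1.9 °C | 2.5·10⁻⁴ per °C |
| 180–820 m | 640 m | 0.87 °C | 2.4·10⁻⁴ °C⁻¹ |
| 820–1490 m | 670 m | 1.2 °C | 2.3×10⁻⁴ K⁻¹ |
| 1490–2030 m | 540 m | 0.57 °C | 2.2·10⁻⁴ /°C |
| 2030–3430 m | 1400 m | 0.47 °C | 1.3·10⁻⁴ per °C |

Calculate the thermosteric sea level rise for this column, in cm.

Δh = 55.7 cm

Layer 1: 2.5×10⁻⁴ × 1.9 × 180 = 0.08550 m
Layer 2: 2.4×10⁻⁴ × 0.87 × 640 = 0.133632 m
820–1490 m: 2.3×10⁻⁴ × 670 × 1.2 = 0.18492 m
Layer 4: 2.2×10⁻⁴ × 0.57 × 540 = 0.067716 m
0.47 × 1.3×10⁻⁴ × 1400 = 0.08554 m
Δh = 0.08550 + 0.133632 + 0.18492 + 0.067716 + 0.08554 = 0.557308 m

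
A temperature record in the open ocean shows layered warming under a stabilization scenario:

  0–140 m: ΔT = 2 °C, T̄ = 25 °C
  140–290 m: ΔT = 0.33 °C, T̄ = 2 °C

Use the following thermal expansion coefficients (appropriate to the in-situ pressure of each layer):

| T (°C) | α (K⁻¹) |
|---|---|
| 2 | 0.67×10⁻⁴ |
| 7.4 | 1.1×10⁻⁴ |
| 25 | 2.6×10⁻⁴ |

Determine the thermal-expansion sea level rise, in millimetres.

Layer 1 at 25 °C → α = 2.6×10⁻⁴ K⁻¹
Layer 2 at 2 °C → α = 0.67×10⁻⁴ K⁻¹
0–140 m: 2 × 2.6×10⁻⁴ × 140 = 0.07280 m
140–290 m: 0.67×10⁻⁴ × 0.33 × 150 = 0.0033165 m
Δh = 0.07280 + 0.0033165 = 0.0761165 m ≈ 76.1 mm

76.1 mm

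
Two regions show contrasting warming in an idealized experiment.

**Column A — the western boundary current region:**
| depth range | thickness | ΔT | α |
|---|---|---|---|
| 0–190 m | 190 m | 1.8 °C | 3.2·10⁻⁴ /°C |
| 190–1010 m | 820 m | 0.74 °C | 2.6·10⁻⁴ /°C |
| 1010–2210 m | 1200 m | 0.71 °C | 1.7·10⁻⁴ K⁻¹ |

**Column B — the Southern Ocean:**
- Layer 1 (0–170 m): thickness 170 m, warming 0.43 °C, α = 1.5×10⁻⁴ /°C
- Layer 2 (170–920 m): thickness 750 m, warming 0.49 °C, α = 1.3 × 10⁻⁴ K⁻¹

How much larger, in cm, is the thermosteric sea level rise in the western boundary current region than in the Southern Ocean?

A Layer 1: 1.8 × 190 × 3.2×10⁻⁴ = 0.10944 m
A Layer 2: 820 × 0.74 × 2.6×10⁻⁴ = 0.157768 m
A 1.7×10⁻⁴ × 0.71 × 1200 = 0.14484 m
A total: 0.412048 m
B Layer 1: 1.5×10⁻⁴ × 170 × 0.43 = 0.010965 m
B 170–920 m: 750 × 1.3×10⁻⁴ × 0.49 = 0.047775 m
B total: 0.05874 m
Difference: 0.412048 − 0.05874 = 0.353308 m

35 cm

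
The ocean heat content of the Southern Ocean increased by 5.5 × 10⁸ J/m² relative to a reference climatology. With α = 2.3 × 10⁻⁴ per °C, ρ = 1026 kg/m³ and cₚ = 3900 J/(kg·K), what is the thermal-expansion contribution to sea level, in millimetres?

Δh = αQ/(ρcₚ) = 2.3×10⁻⁴ × 5.5×10⁸ / (1026 × 3900) ≈ 0.031614 m

Δh = 31.6 mm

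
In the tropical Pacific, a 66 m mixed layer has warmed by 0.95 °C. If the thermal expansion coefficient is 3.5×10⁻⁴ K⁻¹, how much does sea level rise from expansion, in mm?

Δh = αΔT·H = 3.5×10⁻⁴ × 0.95 × 66 = 0.021945 m

about 21.9 mm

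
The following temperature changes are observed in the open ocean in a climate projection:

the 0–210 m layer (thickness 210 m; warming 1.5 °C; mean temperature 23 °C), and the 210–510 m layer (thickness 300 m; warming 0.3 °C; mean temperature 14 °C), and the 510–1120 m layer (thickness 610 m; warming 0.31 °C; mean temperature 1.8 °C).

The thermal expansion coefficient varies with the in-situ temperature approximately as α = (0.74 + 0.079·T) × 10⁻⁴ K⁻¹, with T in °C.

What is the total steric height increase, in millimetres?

114 mm of thermosteric rise

Layer 1: α = (0.74 + 0.079×23)×10⁻⁴ = 2.557×10⁻⁴ K⁻¹
Layer 2: α = (0.74 + 0.079×14)×10⁻⁴ = 1.846×10⁻⁴ K⁻¹
Layer 3: α = (0.74 + 0.079×1.8)×10⁻⁴ = 0.8822×10⁻⁴ K⁻¹
Layer 1: 1.5 × 210 × 2.557×10⁻⁴ = 0.0805455 m
Layer 2: 300 × 0.3 × 1.846×10⁻⁴ = 0.016614 m
0.31 × 610 × 0.8822×10⁻⁴ = 0.016682402 m
Δh = 0.0805455 + 0.016614 + 0.016682402 = 0.113841902 m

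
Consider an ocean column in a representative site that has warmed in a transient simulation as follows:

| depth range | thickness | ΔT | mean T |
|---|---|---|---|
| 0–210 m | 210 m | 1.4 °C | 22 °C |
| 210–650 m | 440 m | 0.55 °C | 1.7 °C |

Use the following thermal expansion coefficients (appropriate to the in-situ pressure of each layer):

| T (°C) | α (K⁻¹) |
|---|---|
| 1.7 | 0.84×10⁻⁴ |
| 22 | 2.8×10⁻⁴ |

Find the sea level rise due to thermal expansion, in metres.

0.10 m

Layer 1 at 22 °C → α = 2.8×10⁻⁴ K⁻¹
Layer 2 at 1.7 °C → α = 0.84×10⁻⁴ K⁻¹
2.8×10⁻⁴ × 1.4 × 210 = 0.08232 m
0.55 × 440 × 0.84×10⁻⁴ = 0.020328 m
Δh = 0.08232 + 0.020328 = 0.102648 m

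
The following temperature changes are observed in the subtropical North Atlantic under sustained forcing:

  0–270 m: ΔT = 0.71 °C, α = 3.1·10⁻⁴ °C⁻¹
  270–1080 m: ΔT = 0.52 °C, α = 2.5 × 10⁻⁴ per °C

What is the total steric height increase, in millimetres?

Layer 1: 0.71 × 3.1×10⁻⁴ × 270 = 0.059427 m
Layer 2: 810 × 2.5×10⁻⁴ × 0.52 = 0.10530 m
Δh = 0.059427 + 0.10530 = 0.164727 m ≈ 160 mm

160 mm of thermosteric rise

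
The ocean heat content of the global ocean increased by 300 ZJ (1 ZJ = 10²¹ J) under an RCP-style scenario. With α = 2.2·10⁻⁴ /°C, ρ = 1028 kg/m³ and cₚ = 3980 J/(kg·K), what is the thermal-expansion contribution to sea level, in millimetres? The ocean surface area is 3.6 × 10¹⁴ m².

44.8 mm of thermosteric rise

Per unit area: Q = 300×10²¹ / (3.6×10¹⁴) ≈ 8.333×10⁸ J/m²
Δh = αQ/(ρcₚ) = 2.2×10⁻⁴ × 8.333×10⁸ / (1028 × 3980) ≈ 0.044807 m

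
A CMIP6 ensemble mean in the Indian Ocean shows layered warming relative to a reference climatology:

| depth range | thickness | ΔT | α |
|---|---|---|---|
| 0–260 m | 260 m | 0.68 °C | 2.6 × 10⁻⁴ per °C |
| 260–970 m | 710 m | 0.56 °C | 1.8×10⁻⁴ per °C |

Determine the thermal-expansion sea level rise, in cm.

about 12 cm

Layer 1: 260 × 2.6×10⁻⁴ × 0.68 = 0.045968 m
Layer 2: 0.56 × 1.8×10⁻⁴ × 710 = 0.071568 m
Δh = 0.045968 + 0.071568 = 0.117536 m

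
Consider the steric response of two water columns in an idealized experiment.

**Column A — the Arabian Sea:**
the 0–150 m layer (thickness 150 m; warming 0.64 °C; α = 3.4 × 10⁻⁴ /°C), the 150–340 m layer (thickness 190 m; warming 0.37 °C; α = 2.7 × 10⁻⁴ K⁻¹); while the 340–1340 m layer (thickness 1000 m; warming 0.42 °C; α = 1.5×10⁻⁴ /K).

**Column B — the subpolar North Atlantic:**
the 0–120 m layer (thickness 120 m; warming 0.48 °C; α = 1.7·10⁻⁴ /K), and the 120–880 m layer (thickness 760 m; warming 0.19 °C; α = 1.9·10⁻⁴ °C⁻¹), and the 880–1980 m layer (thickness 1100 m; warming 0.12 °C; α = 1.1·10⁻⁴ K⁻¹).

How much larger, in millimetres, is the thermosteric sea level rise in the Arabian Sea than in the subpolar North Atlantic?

63 mm

A 0–150 m: 3.4×10⁻⁴ × 150 × 0.64 = 0.03264 m
A 150–340 m: 2.7×10⁻⁴ × 190 × 0.37 = 0.018981 m
A Layer 3: 1.5×10⁻⁴ × 0.42 × 1000 = 0.06300 m
A total: 0.114621 m
B 120 × 1.7×10⁻⁴ × 0.48 = 0.009792 m
B 120–880 m: 760 × 1.9×10⁻⁴ × 0.19 = 0.027436 m
B Layer 3: 0.12 × 1.1×10⁻⁴ × 1100 = 0.01452 m
B total: 0.051748 m
Difference: 0.114621 − 0.051748 = 0.062873 m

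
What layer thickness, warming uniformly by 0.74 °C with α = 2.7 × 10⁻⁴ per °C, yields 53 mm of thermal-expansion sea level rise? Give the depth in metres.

H ≈ 265 m

H = Δh/(αΔT) = 0.053 / (2.7×10⁻⁴ × 0.74) ≈ 265.3 m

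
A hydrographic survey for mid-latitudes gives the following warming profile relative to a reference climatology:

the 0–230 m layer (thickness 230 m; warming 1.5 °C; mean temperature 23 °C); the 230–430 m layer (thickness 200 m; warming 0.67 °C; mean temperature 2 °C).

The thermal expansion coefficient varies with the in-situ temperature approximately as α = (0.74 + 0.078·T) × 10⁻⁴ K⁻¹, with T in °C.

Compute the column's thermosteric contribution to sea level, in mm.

Δh = 99.4 mm

Layer 1: α = (0.74 + 0.078×23)×10⁻⁴ = 2.534×10⁻⁴ K⁻¹
Layer 2: α = (0.74 + 0.078×2)×10⁻⁴ = 0.896×10⁻⁴ K⁻¹
1.5 × 230 × 2.534×10⁻⁴ = 0.087423 m
230–430 m: 0.896×10⁻⁴ × 0.67 × 200 = 0.0120064 m
Δh = 0.087423 + 0.0120064 = 0.0994294 m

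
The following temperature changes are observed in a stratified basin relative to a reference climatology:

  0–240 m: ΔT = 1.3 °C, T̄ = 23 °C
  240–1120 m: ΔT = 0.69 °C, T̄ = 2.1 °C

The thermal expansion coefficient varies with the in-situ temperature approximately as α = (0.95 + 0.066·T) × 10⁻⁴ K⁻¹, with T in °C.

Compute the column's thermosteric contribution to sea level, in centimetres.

14 cm of thermosteric rise

Layer 1: α = (0.95 + 0.066×23)×10⁻⁴ = 2.468×10⁻⁴ K⁻¹
Layer 2: α = (0.95 + 0.066×2.1)×10⁻⁴ = 1.0886×10⁻⁴ K⁻¹
Layer 1: 240 × 2.468×10⁻⁴ × 1.3 = 0.0770016 m
0.69 × 1.0886×10⁻⁴ × 880 = 0.066099792 m
Δh = 0.0770016 + 0.066099792 = 0.143101392 m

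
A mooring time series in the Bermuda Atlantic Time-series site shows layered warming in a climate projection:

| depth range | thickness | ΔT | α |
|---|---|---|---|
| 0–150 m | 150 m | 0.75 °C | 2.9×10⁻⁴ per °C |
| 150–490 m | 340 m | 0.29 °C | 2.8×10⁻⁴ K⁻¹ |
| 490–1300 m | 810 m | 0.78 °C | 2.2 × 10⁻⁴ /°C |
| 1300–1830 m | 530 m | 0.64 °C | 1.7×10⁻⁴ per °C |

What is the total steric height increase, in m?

0–150 m: 0.75 × 2.9×10⁻⁴ × 150 = 0.032625 m
0.29 × 2.8×10⁻⁴ × 340 = 0.027608 m
Layer 3: 0.78 × 2.2×10⁻⁴ × 810 = 0.138996 m
1300–1830 m: 1.7×10⁻⁴ × 530 × 0.64 = 0.057664 m
Δh = 0.032625 + 0.027608 + 0.138996 + 0.057664 = 0.256893 m ≈ 0.257 m

about 0.257 m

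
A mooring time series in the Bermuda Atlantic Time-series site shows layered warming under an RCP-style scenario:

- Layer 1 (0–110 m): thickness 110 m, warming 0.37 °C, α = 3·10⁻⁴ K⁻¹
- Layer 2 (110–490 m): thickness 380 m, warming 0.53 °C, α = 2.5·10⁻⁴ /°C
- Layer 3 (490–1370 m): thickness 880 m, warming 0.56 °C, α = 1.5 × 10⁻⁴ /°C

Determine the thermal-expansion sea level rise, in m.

0.136 m of thermosteric rise

110 × 3×10⁻⁴ × 0.37 = 0.01221 m
2.5×10⁻⁴ × 380 × 0.53 = 0.05035 m
1.5×10⁻⁴ × 880 × 0.56 = 0.07392 m
Δh = 0.01221 + 0.05035 + 0.07392 = 0.13648 m ≈ 0.136 m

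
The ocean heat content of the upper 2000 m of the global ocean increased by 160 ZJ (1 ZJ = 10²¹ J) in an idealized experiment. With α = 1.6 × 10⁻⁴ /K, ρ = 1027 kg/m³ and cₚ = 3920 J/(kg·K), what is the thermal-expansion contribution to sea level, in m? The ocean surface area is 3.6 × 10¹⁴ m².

Per unit area: Q = 160×10²¹ / (3.6×10¹⁴) ≈ 4.444×10⁸ J/m²
Δh = αQ/(ρcₚ) = 1.6×10⁻⁴ × 4.444×10⁸ / (1027 × 3920) ≈ 0.017662 m

0.018 m of thermosteric rise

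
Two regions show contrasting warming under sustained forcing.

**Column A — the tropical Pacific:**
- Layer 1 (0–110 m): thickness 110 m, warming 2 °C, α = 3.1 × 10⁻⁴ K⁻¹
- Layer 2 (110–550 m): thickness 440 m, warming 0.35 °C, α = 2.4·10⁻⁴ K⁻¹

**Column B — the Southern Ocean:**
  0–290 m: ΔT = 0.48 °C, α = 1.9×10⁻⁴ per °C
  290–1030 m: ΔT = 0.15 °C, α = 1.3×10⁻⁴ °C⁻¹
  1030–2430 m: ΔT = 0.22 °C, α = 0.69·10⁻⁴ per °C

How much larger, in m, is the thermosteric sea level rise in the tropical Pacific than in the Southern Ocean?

A Layer 1: 2 × 3.1×10⁻⁴ × 110 = 0.06820 m
A Layer 2: 440 × 2.4×10⁻⁴ × 0.35 = 0.03696 m
A total: 0.10516 m
B 0–290 m: 0.48 × 290 × 1.9×10⁻⁴ = 0.026448 m
B Layer 2: 1.3×10⁻⁴ × 740 × 0.15 = 0.01443 m
B Layer 3: 0.69×10⁻⁴ × 0.22 × 1400 = 0.021252 m
B total: 0.06213 m
Difference: 0.10516 − 0.06213 = 0.04303 m

0.043 m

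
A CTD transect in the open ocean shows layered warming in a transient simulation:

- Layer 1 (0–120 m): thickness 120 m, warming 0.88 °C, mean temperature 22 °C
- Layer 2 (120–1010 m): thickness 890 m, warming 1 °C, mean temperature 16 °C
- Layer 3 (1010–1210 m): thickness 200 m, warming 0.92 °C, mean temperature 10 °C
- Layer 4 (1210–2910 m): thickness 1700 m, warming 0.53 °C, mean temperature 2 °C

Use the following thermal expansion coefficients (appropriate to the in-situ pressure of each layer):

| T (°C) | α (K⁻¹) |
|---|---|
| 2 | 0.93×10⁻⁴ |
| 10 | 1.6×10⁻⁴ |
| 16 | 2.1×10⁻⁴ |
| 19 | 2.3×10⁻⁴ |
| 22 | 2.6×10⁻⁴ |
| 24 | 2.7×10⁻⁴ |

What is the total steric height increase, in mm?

about 328 mm

Layer 1 at 22 °C → α = 2.6×10⁻⁴ K⁻¹
Layer 2 at 16 °C → α = 2.1×10⁻⁴ K⁻¹
Layer 3 at 10 °C → α = 1.6×10⁻⁴ K⁻¹
Layer 4 at 2 °C → α = 0.93×10⁻⁴ K⁻¹
0–120 m: 120 × 0.88 × 2.6×10⁻⁴ = 0.027456 m
890 × 1 × 2.1×10⁻⁴ = 0.18690 m
Layer 3: 200 × 1.6×10⁻⁴ × 0.92 = 0.02944 m
1210–2910 m: 1700 × 0.93×10⁻⁴ × 0.53 = 0.083793 m
Δh = 0.027456 + 0.18690 + 0.02944 + 0.083793 = 0.327589 m ≈ 328 mm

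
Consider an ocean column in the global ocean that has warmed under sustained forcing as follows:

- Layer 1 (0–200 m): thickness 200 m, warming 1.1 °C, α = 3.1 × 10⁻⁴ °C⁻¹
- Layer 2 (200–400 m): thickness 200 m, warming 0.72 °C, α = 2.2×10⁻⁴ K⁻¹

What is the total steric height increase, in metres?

3.1×10⁻⁴ × 1.1 × 200 = 0.06820 m
200–400 m: 200 × 0.72 × 2.2×10⁻⁴ = 0.03168 m
Δh = 0.06820 + 0.03168 = 0.09988 m

about 0.0999 m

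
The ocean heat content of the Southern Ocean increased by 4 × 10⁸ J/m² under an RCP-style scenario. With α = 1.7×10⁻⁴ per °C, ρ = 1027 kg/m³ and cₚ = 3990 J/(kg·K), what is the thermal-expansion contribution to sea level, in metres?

Δh ≈ 0.017 m

Δh = αQ/(ρcₚ) = 1.7×10⁻⁴ × 4×10⁸ / (1027 × 3990) ≈ 0.016595 m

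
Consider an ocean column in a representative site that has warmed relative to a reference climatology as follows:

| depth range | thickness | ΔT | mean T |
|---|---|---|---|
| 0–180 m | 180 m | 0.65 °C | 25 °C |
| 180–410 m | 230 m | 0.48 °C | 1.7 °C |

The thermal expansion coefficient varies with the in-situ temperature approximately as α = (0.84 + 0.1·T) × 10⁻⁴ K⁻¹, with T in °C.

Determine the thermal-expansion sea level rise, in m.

Δh = 0.0502 m

Layer 1: α = (0.84 + 0.1×25)×10⁻⁴ = 3.34×10⁻⁴ K⁻¹
Layer 2: α = (0.84 + 0.1×1.7)×10⁻⁴ = 1.01×10⁻⁴ K⁻¹
Layer 1: 0.65 × 180 × 3.34×10⁻⁴ = 0.039078 m
180–410 m: 230 × 0.48 × 1.01×10⁻⁴ = 0.0111504 m
Δh = 0.039078 + 0.0111504 = 0.0502284 m ≈ 0.0502 m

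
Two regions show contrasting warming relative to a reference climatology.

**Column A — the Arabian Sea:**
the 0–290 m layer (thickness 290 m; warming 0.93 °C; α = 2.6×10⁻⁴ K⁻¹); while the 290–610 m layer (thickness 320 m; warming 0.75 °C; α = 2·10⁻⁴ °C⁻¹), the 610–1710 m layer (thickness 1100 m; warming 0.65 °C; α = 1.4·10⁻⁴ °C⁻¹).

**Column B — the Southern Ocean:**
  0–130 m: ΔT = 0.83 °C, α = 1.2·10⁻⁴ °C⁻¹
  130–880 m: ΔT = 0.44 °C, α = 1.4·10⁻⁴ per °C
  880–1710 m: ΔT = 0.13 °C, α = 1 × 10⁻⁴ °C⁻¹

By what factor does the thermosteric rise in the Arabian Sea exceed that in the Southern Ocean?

3.1

A Layer 1: 290 × 2.6×10⁻⁴ × 0.93 = 0.070122 m
A 290–610 m: 0.75 × 2×10⁻⁴ × 320 = 0.04800 m
A Layer 3: 1.4×10⁻⁴ × 1100 × 0.65 = 0.10010 m
A total: 0.218222 m
B Layer 1: 130 × 0.83 × 1.2×10⁻⁴ = 0.012948 m
B 130–880 m: 0.44 × 750 × 1.4×10⁻⁴ = 0.04620 m
B 880–1710 m: 1×10⁻⁴ × 830 × 0.13 = 0.01079 m
B total: 0.069938 m
Ratio: 0.218222 / 0.069938 ≈ 3.120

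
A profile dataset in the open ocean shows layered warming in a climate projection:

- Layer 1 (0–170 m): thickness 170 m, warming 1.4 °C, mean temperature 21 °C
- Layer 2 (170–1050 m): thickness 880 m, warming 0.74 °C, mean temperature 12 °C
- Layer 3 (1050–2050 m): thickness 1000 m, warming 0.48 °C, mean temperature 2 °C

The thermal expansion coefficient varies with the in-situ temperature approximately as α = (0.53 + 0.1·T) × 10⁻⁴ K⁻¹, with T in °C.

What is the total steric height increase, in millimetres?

210 mm of thermosteric rise

Layer 1: α = (0.53 + 0.1×21)×10⁻⁴ = 2.63×10⁻⁴ K⁻¹
Layer 2: α = (0.53 + 0.1×12)×10⁻⁴ = 1.73×10⁻⁴ K⁻¹
Layer 3: α = (0.53 + 0.1×2)×10⁻⁴ = 0.73×10⁻⁴ K⁻¹
Layer 1: 170 × 2.63×10⁻⁴ × 1.4 = 0.062594 m
Layer 2: 0.74 × 880 × 1.73×10⁻⁴ = 0.1126576 m
1050–2050 m: 0.73×10⁻⁴ × 0.48 × 1000 = 0.03504 m
Δh = 0.062594 + 0.1126576 + 0.03504 = 0.2102916 m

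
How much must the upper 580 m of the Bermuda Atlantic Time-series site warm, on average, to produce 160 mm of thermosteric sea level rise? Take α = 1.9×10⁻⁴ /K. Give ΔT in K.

1.45 K

ΔT = Δh/(αH) = 0.16 / (1.9×10⁻⁴ × 580) ≈ 1.452 K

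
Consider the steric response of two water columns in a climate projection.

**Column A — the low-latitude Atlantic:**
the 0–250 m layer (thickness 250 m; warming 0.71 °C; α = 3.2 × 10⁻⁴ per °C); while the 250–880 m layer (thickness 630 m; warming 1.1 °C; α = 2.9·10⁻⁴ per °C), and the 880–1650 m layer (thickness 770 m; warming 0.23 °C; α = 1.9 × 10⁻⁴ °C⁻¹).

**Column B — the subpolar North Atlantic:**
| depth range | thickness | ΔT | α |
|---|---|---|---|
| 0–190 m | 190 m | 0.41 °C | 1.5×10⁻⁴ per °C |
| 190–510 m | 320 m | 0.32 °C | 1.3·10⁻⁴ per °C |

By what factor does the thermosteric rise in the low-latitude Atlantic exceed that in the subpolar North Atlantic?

A 0–250 m: 250 × 3.2×10⁻⁴ × 0.71 = 0.05680 m
A Layer 2: 630 × 2.9×10⁻⁴ × 1.1 = 0.20097 m
A 880–1650 m: 1.9×10⁻⁴ × 0.23 × 770 = 0.033649 m
A total: 0.291419 m
B Layer 1: 1.5×10⁻⁴ × 190 × 0.41 = 0.011685 m
B Layer 2: 0.32 × 1.3×10⁻⁴ × 320 = 0.013312 m
B total: 0.024997 m
Ratio: 0.291419 / 0.024997 ≈ 11.66

a factor of 11.7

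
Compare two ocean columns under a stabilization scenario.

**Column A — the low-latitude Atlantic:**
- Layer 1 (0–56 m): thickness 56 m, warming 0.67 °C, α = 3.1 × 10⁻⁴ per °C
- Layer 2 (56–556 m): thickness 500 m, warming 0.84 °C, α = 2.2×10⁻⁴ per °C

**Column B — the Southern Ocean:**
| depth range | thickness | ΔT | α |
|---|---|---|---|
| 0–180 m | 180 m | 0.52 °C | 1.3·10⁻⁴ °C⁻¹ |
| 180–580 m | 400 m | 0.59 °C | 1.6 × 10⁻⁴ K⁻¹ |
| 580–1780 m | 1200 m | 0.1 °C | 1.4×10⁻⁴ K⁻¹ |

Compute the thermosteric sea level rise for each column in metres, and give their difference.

Δh_A ≈ 0.104 m, Δh_B ≈ 0.0667 m; difference ≈ 0.0373 m

A 0–56 m: 56 × 0.67 × 3.1×10⁻⁴ = 0.0116312 m
A 56–556 m: 500 × 2.2×10⁻⁴ × 0.84 = 0.09240 m
A total: 0.1040312 m
B 0–180 m: 180 × 0.52 × 1.3×10⁻⁴ = 0.012168 m
B 180–580 m: 0.59 × 1.6×10⁻⁴ × 400 = 0.03776 m
B Layer 3: 0.1 × 1200 × 1.4×10⁻⁴ = 0.01680 m
B total: 0.066728 m
Difference: 0.1040312 − 0.066728 = 0.0373032 m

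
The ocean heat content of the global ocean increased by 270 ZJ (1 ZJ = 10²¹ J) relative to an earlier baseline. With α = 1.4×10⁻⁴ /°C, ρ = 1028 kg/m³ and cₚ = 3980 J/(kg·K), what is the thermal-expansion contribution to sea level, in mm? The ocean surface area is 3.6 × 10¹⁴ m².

Δh ≈ 25.7 mm

Per unit area: Q = 270×10²¹ / (3.6×10¹⁴) = 7.5×10⁸ J/m²
Δh = αQ/(ρcₚ) = 1.4×10⁻⁴ × 7.5×10⁸ / (1028 × 3980) ≈ 0.025663 m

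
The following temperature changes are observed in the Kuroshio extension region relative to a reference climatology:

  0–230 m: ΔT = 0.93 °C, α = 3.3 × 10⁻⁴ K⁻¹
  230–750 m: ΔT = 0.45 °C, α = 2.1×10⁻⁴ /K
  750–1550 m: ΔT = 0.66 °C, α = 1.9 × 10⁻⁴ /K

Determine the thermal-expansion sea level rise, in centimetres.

Δh ≈ 22.0 cm

0–230 m: 3.3×10⁻⁴ × 0.93 × 230 = 0.070587 m
Layer 2: 520 × 0.45 × 2.1×10⁻⁴ = 0.04914 m
750–1550 m: 800 × 0.66 × 1.9×10⁻⁴ = 0.10032 m
Δh = 0.070587 + 0.04914 + 0.10032 = 0.220047 m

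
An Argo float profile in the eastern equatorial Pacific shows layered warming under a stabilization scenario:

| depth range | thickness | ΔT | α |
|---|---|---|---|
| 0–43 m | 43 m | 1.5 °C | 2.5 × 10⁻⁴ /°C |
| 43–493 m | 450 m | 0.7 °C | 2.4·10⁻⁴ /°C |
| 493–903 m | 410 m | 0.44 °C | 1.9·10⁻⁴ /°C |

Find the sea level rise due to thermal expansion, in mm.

about 126 mm

2.5×10⁻⁴ × 1.5 × 43 = 0.016125 m
Layer 2: 450 × 0.7 × 2.4×10⁻⁴ = 0.07560 m
0.44 × 1.9×10⁻⁴ × 410 = 0.034276 m
Δh = 0.016125 + 0.07560 + 0.034276 = 0.126001 m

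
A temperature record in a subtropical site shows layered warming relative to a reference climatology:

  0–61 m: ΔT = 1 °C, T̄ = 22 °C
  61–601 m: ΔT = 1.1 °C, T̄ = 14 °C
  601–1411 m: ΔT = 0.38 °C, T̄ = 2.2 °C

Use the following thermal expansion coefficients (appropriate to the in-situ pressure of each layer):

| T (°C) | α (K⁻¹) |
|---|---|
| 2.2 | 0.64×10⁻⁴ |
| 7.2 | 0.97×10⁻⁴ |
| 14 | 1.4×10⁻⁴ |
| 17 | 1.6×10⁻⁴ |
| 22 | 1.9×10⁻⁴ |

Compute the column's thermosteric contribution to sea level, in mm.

114 mm

Layer 1 at 22 °C → α = 1.9×10⁻⁴ K⁻¹
Layer 2 at 14 °C → α = 1.4×10⁻⁴ K⁻¹
Layer 3 at 2.2 °C → α = 0.64×10⁻⁴ K⁻¹
0–61 m: 1 × 61 × 1.9×10⁻⁴ = 0.01159 m
1.4×10⁻⁴ × 540 × 1.1 = 0.08316 m
Layer 3: 0.64×10⁻⁴ × 0.38 × 810 = 0.0196992 m
Δh = 0.01159 + 0.08316 + 0.0196992 = 0.1144492 m ≈ 114 mm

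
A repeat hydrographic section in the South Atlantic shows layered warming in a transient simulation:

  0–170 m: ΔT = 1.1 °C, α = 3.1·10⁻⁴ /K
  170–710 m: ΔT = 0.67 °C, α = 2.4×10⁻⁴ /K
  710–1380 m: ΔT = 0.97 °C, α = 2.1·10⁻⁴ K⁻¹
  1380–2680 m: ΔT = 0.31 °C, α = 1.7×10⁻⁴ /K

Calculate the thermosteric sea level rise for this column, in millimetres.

about 350 mm

3.1×10⁻⁴ × 170 × 1.1 = 0.05797 m
2.4×10⁻⁴ × 0.67 × 540 = 0.086832 m
0.97 × 2.1×10⁻⁴ × 670 = 0.136479 m
Layer 4: 0.31 × 1.7×10⁻⁴ × 1300 = 0.06851 m
Δh = 0.05797 + 0.086832 + 0.136479 + 0.06851 = 0.349791 m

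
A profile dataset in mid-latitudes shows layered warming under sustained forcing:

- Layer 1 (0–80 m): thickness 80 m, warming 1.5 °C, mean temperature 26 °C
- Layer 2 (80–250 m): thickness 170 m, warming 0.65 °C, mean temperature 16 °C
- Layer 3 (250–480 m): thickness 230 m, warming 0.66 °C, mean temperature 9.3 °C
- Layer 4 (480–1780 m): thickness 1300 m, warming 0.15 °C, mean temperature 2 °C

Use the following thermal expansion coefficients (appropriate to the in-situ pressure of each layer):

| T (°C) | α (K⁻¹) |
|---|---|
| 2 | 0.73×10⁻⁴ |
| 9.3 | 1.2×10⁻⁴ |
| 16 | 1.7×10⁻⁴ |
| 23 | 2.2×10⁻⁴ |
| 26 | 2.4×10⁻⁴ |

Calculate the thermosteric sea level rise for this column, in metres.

Layer 1 at 26 °C → α = 2.4×10⁻⁴ K⁻¹
Layer 2 at 16 °C → α = 1.7×10⁻⁴ K⁻¹
Layer 3 at 9.3 °C → α = 1.2×10⁻⁴ K⁻¹
Layer 4 at 2 °C → α = 0.73×10⁻⁴ K⁻¹
0–80 m: 2.4×10⁻⁴ × 1.5 × 80 = 0.02880 m
0.65 × 170 × 1.7×10⁻⁴ = 0.018785 m
Layer 3: 230 × 1.2×10⁻⁴ × 0.66 = 0.018216 m
480–1780 m: 0.15 × 0.73×10⁻⁴ × 1300 = 0.014235 m
Δh = 0.02880 + 0.018785 + 0.018216 + 0.014235 = 0.080036 m

Δh ≈ 0.0800 m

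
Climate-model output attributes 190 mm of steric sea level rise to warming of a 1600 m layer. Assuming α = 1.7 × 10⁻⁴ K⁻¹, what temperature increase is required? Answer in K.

0.70 K

ΔT = Δh/(αH) = 0.19 / (1.7×10⁻⁴ × 1600) ≈ 0.6985 K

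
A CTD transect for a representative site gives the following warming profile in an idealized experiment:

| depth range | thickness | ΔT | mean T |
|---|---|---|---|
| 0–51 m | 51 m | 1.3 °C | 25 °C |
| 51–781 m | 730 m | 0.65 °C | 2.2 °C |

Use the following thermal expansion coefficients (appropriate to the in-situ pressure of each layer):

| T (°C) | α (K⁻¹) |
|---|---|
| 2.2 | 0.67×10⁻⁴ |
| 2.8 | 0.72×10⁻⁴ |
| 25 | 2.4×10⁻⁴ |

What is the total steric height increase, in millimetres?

Layer 1 at 25 °C → α = 2.4×10⁻⁴ K⁻¹
Layer 2 at 2.2 °C → α = 0.67×10⁻⁴ K⁻¹
1.3 × 51 × 2.4×10⁻⁴ = 0.015912 m
51–781 m: 730 × 0.65 × 0.67×10⁻⁴ = 0.0317915 m
Δh = 0.015912 + 0.0317915 = 0.0477035 m

Δh = 48 mm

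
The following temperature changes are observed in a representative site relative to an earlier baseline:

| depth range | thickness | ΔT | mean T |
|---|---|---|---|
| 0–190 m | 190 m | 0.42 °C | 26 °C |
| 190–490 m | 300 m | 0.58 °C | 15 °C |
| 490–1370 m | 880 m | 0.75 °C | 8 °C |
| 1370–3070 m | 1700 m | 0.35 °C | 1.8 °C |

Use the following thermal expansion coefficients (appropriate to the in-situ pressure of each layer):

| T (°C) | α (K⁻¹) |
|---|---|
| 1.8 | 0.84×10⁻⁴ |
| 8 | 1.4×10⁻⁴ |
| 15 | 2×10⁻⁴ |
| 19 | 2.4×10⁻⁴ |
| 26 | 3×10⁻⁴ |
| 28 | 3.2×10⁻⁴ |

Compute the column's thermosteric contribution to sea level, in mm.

Δh ≈ 201 mm

Layer 1 at 26 °C → α = 3×10⁻⁴ K⁻¹
Layer 2 at 15 °C → α = 2×10⁻⁴ K⁻¹
Layer 3 at 8 °C → α = 1.4×10⁻⁴ K⁻¹
Layer 4 at 1.8 °C → α = 0.84×10⁻⁴ K⁻¹
0–190 m: 190 × 0.42 × 3×10⁻⁴ = 0.02394 m
Layer 2: 0.58 × 2×10⁻⁴ × 300 = 0.03480 m
490–1370 m: 1.4×10⁻⁴ × 880 × 0.75 = 0.09240 m
1370–3070 m: 0.84×10⁻⁴ × 1700 × 0.35 = 0.04998 m
Δh = 0.02394 + 0.03480 + 0.09240 + 0.04998 = 0.20112 m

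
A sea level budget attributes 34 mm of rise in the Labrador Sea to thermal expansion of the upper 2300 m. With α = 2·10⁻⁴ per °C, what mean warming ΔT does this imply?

ΔT = Δh/(αH) = 0.034 / (2×10⁻⁴ × 2300) ≈ 0.07391 °C

ΔT ≈ 0.0739 °C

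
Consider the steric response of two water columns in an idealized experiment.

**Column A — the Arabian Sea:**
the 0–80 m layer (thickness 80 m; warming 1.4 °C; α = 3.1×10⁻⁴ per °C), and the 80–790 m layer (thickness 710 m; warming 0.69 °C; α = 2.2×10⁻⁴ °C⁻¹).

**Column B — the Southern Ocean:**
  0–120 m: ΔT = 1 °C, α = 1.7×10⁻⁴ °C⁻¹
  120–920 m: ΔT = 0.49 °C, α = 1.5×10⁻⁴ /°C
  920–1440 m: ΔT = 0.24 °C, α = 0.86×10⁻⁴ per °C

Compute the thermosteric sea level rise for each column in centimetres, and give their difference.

Δh_A ≈ 14.2 cm, Δh_B ≈ 8.99 cm; difference ≈ 5.26 cm

A Layer 1: 3.1×10⁻⁴ × 80 × 1.4 = 0.03472 m
A Layer 2: 2.2×10⁻⁴ × 710 × 0.69 = 0.107778 m
A total: 0.142498 m
B 1.7×10⁻⁴ × 1 × 120 = 0.02040 m
B 800 × 1.5×10⁻⁴ × 0.49 = 0.05880 m
B 920–1440 m: 0.24 × 520 × 0.86×10⁻⁴ = 0.0107328 m
B total: 0.0899328 m
Difference: 0.142498 − 0.0899328 = 0.0525652 m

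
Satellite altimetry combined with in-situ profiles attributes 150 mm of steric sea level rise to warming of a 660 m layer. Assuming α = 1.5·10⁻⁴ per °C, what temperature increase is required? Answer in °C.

ΔT = Δh/(αH) = 0.15 / (1.5×10⁻⁴ × 660) ≈ 1.515 °C

ΔT ≈ 1.5 °C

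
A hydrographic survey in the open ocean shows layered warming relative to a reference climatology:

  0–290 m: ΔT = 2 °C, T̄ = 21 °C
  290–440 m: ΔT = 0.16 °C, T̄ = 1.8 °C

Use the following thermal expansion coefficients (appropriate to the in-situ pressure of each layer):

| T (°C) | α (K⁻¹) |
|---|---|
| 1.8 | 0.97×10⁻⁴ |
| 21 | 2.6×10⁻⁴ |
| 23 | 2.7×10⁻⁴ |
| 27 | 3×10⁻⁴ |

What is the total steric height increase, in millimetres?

Δh ≈ 150 mm

Layer 1 at 21 °C → α = 2.6×10⁻⁴ K⁻¹
Layer 2 at 1.8 °C → α = 0.97×10⁻⁴ K⁻¹
Layer 1: 2 × 290 × 2.6×10⁻⁴ = 0.15080 m
290–440 m: 150 × 0.16 × 0.97×10⁻⁴ = 0.002328 m
Δh = 0.15080 + 0.002328 = 0.153128 m ≈ 150 mm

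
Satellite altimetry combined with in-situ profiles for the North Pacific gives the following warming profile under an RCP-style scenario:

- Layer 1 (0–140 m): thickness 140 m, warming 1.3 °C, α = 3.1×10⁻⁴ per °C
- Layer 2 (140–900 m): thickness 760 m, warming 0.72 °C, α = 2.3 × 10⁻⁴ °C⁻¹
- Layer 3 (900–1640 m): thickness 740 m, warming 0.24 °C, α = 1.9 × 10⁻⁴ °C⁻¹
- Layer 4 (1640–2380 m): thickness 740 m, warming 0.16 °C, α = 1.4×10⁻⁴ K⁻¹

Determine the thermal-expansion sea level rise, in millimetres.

Layer 1: 3.1×10⁻⁴ × 1.3 × 140 = 0.05642 m
140–900 m: 2.3×10⁻⁴ × 0.72 × 760 = 0.125856 m
Layer 3: 740 × 0.24 × 1.9×10⁻⁴ = 0.033744 m
0.16 × 740 × 1.4×10⁻⁴ = 0.016576 m
Δh = 0.05642 + 0.125856 + 0.033744 + 0.016576 = 0.232596 m

230 mm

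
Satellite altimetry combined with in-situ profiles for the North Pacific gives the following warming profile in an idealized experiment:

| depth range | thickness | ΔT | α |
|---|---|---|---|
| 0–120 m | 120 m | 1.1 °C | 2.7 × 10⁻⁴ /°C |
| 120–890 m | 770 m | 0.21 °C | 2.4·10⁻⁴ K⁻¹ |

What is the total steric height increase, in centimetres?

Layer 1: 120 × 2.7×10⁻⁴ × 1.1 = 0.03564 m
120–890 m: 2.4×10⁻⁴ × 0.21 × 770 = 0.038808 m
Δh = 0.03564 + 0.038808 = 0.074448 m ≈ 7.44 cm

Δh = 7.44 cm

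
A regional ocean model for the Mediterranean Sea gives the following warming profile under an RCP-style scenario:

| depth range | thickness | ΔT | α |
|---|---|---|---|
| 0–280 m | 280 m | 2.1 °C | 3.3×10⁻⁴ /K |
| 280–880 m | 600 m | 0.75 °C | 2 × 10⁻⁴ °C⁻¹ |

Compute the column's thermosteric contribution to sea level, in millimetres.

284 mm of thermosteric rise

2.1 × 280 × 3.3×10⁻⁴ = 0.19404 m
280–880 m: 0.75 × 2×10⁻⁴ × 600 = 0.09000 m
Δh = 0.19404 + 0.09000 = 0.28404 m ≈ 284 mm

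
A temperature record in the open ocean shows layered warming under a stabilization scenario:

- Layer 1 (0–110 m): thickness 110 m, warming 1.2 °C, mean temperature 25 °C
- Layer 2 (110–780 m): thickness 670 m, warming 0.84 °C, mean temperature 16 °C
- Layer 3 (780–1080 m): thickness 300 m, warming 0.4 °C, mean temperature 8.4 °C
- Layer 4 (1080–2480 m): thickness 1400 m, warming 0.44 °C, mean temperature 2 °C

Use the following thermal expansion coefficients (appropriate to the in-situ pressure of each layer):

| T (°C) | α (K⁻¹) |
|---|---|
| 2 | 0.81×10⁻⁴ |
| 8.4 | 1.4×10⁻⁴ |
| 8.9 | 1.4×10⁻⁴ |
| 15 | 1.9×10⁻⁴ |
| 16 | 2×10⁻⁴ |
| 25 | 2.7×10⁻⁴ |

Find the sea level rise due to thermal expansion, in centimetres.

Layer 1 at 25 °C → α = 2.7×10⁻⁴ K⁻¹
Layer 2 at 16 °C → α = 2×10⁻⁴ K⁻¹
Layer 3 at 8.4 °C → α = 1.4×10⁻⁴ K⁻¹
Layer 4 at 2 °C → α = 0.81×10⁻⁴ K⁻¹
Layer 1: 2.7×10⁻⁴ × 110 × 1.2 = 0.03564 m
Layer 2: 0.84 × 2×10⁻⁴ × 670 = 0.11256 m
Layer 3: 1.4×10⁻⁴ × 300 × 0.4 = 0.01680 m
Layer 4: 1400 × 0.81×10⁻⁴ × 0.44 = 0.049896 m
Δh = 0.03564 + 0.11256 + 0.01680 + 0.049896 = 0.214896 m ≈ 21.5 cm

21.5 cm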